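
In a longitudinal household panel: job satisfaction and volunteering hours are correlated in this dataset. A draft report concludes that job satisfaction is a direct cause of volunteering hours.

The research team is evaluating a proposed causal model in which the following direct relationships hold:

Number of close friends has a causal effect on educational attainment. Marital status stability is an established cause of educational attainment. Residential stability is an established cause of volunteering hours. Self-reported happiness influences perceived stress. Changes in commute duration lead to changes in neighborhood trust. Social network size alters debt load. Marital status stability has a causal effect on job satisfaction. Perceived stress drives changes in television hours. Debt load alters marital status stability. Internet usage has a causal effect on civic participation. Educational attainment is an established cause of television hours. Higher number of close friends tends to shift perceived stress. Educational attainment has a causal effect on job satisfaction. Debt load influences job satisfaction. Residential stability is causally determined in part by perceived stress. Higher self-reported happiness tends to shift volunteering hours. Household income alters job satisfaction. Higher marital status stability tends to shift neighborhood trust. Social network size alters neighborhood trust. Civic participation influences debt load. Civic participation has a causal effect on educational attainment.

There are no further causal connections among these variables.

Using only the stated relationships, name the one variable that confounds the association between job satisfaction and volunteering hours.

number of close friends

Number of close friends has a causal path to job satisfaction (number of close friends → educational attainment → job satisfaction) and a separate causal path to volunteering hours (number of close friends → perceived stress → residential stability → volunteering hours), so it is a common cause of both.
No stated relationship gives job satisfaction a causal route to volunteering hours, so the correlation is explained by the shared upstream cause rather than a direct effect.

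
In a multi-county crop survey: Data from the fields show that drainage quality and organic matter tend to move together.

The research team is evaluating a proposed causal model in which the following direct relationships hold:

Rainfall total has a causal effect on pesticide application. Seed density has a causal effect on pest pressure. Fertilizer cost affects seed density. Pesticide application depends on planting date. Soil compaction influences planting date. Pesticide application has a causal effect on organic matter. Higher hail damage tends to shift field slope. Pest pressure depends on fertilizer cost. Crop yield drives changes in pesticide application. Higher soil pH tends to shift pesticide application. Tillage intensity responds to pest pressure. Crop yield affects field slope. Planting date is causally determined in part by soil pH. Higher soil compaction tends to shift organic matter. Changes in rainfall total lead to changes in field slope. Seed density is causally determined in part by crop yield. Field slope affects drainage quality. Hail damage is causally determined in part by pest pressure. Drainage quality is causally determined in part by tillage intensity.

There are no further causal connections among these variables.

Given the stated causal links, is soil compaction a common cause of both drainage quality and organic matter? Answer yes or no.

no

Soil compaction has no stated causal path to drainage quality. A confounder must cause both variables, so soil compaction does not qualify.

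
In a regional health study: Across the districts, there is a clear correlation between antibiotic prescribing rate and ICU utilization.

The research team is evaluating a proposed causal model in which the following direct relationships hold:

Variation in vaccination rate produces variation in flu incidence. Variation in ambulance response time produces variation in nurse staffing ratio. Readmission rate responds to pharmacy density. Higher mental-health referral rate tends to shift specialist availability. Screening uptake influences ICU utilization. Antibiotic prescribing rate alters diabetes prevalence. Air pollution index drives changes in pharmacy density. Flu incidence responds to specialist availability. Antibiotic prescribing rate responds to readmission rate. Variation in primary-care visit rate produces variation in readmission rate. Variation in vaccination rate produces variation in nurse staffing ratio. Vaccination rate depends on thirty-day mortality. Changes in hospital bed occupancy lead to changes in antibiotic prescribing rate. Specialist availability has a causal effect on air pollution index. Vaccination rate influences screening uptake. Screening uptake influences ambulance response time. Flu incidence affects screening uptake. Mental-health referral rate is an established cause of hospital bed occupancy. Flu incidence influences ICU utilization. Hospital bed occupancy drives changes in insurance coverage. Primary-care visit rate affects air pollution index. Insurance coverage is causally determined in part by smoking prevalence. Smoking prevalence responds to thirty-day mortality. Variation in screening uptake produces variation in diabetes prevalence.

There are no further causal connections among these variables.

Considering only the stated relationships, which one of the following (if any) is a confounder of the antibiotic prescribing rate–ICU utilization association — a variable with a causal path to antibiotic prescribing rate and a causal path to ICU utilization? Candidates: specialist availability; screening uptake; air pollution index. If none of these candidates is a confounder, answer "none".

Specialist availability causes antibiotic prescribing rate (specialist availability → air pollution index → pharmacy density → readmission rate → antibiotic prescribing rate) and also causes ICU utilization (specialist availability → flu incidence → ICU utilization); it is a common cause of both.
Each of the other candidates lacks a causal path to at least one of antibiotic prescribing rate and ICU utilization, so they do not confound the relationship.

specialist availability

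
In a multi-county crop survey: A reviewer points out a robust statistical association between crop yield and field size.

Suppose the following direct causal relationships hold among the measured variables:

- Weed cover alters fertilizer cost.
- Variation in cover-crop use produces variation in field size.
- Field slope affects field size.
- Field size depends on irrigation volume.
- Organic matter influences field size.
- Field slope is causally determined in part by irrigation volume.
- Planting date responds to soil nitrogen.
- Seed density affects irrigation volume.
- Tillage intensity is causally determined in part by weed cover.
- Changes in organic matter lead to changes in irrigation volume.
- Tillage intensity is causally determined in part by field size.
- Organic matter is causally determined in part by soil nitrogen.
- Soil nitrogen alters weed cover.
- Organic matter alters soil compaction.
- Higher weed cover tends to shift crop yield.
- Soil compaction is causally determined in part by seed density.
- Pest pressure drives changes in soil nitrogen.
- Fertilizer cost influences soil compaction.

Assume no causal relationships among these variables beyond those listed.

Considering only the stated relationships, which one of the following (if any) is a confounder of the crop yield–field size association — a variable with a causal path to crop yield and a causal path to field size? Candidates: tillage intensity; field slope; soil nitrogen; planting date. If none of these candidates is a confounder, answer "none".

Soil nitrogen causes crop yield (soil nitrogen → weed cover → crop yield) and also causes field size (soil nitrogen → organic matter → field size); it is a common cause of both.
Each of the other candidates lacks a causal path to at least one of crop yield and field size, so they do not confound the relationship.

soil nitrogen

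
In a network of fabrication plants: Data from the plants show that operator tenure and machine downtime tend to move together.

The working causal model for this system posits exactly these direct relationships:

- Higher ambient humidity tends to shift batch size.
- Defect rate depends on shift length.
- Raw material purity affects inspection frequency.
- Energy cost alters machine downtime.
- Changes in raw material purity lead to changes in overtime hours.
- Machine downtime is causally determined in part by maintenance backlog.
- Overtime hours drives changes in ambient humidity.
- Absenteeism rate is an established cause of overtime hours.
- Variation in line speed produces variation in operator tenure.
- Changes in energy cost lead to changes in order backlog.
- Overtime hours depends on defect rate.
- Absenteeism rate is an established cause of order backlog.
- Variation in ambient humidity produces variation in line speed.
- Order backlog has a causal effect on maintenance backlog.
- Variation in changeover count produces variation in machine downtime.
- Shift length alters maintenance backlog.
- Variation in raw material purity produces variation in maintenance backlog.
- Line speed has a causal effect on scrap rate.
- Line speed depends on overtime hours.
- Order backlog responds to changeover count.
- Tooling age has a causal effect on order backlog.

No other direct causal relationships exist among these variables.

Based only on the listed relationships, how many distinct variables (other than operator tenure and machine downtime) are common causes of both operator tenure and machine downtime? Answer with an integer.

The common causes are: absenteeism rate (to operator tenure via absenteeism rate → overtime hours → line speed → operator tenure; to machine downtime via absenteeism rate → order backlog → maintenance backlog → machine downtime); raw material purity (to operator tenure via raw material purity → overtime hours → line speed → operator tenure; to machine downtime via raw material purity → maintenance backlog → machine downtime); shift length (to operator tenure via shift length → defect rate → overtime hours → line speed → operator tenure; to machine downtime via shift length → maintenance backlog → machine downtime).
Every other variable lacks a causal path to at least one of operator tenure and machine downtime.

3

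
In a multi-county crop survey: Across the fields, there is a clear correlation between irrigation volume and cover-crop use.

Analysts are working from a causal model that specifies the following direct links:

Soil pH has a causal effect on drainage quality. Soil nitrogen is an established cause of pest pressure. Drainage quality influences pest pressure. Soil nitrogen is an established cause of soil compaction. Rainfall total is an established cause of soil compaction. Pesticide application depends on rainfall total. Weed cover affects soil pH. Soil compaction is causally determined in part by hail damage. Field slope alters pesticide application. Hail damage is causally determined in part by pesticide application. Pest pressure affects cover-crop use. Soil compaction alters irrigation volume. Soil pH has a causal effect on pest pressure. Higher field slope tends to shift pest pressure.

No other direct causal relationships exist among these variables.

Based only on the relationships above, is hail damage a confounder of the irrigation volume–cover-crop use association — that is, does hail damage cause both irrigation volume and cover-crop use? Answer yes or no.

no

Hail damage has no stated causal path to cover-crop use. A confounder must cause both variables, so hail damage does not qualify.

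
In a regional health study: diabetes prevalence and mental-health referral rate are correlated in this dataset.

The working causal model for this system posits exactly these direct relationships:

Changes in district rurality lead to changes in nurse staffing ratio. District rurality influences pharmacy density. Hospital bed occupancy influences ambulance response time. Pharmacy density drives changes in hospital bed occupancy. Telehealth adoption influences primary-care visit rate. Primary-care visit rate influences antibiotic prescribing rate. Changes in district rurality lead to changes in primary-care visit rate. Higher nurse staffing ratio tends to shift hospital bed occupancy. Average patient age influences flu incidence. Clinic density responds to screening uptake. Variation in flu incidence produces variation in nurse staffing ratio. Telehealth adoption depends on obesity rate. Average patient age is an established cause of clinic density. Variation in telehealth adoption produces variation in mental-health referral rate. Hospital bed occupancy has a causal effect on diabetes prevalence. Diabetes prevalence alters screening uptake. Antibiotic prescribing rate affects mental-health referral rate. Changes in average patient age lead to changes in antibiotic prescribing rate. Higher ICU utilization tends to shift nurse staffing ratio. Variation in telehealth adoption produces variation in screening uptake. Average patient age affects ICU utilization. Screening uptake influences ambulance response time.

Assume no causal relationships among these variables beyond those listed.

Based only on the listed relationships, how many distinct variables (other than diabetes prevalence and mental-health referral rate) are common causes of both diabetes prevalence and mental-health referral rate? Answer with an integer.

The common causes are: average patient age (to diabetes prevalence via average patient age → ICU utilization → nurse staffing ratio → hospital bed occupancy → diabetes prevalence; to mental-health referral rate via average patient age → antibiotic prescribing rate → mental-health referral rate); district rurality (to diabetes prevalence via district rurality → pharmacy density → hospital bed occupancy → diabetes prevalence; to mental-health referral rate via district rurality → primary-care visit rate → antibiotic prescribing rate → mental-health referral rate).
Every other variable lacks a causal path to at least one of diabetes prevalence and mental-health referral rate.

2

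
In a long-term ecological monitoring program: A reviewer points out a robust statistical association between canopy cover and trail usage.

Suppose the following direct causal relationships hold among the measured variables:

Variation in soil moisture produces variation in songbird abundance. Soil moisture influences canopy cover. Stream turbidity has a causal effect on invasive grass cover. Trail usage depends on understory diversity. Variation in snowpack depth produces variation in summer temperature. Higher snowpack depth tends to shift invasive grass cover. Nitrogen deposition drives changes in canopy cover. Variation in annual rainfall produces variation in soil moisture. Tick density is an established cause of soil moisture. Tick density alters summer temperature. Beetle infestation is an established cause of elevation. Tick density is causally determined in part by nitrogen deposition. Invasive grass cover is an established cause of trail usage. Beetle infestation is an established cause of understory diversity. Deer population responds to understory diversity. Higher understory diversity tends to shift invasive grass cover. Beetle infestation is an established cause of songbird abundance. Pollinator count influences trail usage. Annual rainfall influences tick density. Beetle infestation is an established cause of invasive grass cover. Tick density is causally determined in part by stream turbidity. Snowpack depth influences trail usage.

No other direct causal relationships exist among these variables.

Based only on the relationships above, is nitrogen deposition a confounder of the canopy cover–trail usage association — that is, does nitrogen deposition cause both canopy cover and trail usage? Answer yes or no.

no

Nitrogen deposition has no stated causal path to trail usage. A confounder must cause both variables, so nitrogen deposition does not qualify.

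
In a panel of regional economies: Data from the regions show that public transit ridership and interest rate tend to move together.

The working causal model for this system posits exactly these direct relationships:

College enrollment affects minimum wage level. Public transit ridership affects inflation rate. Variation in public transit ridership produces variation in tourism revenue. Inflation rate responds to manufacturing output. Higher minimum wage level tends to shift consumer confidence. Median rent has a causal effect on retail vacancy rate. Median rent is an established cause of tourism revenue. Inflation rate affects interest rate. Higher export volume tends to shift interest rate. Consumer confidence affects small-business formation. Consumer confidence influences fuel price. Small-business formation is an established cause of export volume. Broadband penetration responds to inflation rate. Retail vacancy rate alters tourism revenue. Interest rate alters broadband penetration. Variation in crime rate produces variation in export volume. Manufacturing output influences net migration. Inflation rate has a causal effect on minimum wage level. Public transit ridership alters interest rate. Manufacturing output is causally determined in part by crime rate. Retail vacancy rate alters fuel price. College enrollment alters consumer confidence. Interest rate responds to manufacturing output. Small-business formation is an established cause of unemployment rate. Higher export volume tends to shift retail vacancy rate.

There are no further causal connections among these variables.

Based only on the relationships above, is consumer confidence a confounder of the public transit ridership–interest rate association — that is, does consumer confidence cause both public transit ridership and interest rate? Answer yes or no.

no

Consumer confidence has no stated causal path to public transit ridership. A confounder must cause both variables, so consumer confidence does not qualify.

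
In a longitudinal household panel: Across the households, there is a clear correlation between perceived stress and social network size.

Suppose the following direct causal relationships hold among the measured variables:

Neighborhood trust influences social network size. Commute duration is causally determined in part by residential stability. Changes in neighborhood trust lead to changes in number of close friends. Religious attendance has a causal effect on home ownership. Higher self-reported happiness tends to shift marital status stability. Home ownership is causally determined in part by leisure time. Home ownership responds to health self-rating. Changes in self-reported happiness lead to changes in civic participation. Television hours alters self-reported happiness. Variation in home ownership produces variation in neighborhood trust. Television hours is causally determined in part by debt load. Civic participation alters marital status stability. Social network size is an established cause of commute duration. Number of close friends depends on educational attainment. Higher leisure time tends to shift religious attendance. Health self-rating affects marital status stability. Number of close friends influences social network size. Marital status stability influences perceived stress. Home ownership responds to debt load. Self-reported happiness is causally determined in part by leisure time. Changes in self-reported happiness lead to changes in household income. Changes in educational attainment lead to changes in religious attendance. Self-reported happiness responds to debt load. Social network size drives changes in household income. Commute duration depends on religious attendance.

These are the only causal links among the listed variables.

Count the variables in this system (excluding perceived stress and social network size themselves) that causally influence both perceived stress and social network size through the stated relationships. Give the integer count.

The common causes are: debt load (to perceived stress via debt load → self-reported happiness → marital status stability → perceived stress; to social network size via debt load → home ownership → neighborhood trust → social network size); health self-rating (to perceived stress via health self-rating → marital status stability → perceived stress; to social network size via health self-rating → home ownership → neighborhood trust → social network size); leisure time (to perceived stress via leisure time → self-reported happiness → marital status stability → perceived stress; to social network size via leisure time → home ownership → neighborhood trust → social network size).
Every other variable lacks a causal path to at least one of perceived stress and social network size.

3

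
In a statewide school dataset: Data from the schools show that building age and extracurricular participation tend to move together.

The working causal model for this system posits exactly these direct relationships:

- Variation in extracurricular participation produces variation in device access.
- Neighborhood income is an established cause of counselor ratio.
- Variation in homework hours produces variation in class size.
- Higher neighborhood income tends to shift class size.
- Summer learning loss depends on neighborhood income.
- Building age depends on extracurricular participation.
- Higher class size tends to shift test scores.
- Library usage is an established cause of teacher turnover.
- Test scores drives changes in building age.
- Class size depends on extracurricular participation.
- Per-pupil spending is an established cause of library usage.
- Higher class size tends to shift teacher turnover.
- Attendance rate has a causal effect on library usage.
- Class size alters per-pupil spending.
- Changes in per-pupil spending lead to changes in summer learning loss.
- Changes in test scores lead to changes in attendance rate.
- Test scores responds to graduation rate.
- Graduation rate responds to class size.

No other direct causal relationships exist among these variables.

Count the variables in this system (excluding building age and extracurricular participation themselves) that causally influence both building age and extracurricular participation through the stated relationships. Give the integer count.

No listed variable has a causal path to both building age and extracurricular participation, so there are no common causes.

0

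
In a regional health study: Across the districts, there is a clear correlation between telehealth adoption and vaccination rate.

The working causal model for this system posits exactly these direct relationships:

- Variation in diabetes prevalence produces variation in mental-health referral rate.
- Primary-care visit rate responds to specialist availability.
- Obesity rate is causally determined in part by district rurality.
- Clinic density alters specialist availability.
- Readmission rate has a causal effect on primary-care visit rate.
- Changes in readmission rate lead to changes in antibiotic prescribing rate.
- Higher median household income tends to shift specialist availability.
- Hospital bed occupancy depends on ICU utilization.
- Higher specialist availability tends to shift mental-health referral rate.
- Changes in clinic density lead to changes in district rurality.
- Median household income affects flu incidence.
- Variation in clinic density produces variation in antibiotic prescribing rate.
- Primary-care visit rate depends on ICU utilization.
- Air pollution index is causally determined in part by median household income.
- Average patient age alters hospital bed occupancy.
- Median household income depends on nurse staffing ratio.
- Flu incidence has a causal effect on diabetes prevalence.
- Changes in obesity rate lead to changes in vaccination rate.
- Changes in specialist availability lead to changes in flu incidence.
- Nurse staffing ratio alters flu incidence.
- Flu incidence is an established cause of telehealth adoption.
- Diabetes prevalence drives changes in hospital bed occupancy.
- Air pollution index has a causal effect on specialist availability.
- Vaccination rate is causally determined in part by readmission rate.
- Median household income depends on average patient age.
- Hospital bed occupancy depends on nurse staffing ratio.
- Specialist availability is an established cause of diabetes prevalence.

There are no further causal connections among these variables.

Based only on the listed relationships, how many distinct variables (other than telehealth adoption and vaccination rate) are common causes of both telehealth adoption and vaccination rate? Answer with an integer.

1

The common causes are: clinic density (to telehealth adoption via clinic density → specialist availability → flu incidence → telehealth adoption; to vaccination rate via clinic density → district rurality → obesity rate → vaccination rate).
Every other variable lacks a causal path to at least one of telehealth adoption and vaccination rate.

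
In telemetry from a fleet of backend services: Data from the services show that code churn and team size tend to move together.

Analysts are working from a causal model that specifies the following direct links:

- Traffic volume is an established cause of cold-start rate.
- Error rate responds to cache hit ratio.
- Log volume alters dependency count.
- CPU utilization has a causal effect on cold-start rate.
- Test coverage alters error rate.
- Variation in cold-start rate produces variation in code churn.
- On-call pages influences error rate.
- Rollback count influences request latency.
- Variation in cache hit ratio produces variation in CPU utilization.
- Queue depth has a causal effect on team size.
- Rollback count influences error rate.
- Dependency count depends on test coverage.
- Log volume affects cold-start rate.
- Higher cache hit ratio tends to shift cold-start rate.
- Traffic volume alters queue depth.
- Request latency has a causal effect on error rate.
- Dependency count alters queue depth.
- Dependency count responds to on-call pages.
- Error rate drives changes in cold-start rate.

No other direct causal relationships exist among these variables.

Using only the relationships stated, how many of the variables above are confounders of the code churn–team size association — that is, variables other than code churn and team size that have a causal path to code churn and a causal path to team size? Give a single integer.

4

The common causes are: log volume (to code churn via log volume → cold-start rate → code churn; to team size via log volume → dependency count → queue depth → team size); on-call pages (to code churn via on-call pages → error rate → cold-start rate → code churn; to team size via on-call pages → dependency count → queue depth → team size); test coverage (to code churn via test coverage → error rate → cold-start rate → code churn; to team size via test coverage → dependency count → queue depth → team size); traffic volume (to code churn via traffic volume → cold-start rate → code churn; to team size via traffic volume → queue depth → team size).
Every other variable lacks a causal path to at least one of code churn and team size.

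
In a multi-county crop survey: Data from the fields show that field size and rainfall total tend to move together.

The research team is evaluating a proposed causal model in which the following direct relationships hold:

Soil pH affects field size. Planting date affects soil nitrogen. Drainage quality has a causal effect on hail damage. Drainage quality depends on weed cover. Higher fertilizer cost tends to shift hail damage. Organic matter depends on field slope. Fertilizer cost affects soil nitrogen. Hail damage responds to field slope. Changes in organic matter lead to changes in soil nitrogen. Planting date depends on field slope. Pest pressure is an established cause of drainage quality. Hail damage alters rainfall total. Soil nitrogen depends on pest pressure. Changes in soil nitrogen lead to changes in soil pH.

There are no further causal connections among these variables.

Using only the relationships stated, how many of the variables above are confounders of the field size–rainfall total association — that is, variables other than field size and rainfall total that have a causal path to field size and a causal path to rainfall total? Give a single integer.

The common causes are: fertilizer cost (to field size via fertilizer cost → soil nitrogen → soil pH → field size; to rainfall total via fertilizer cost → hail damage → rainfall total); field slope (to field size via field slope → planting date → soil nitrogen → soil pH → field size; to rainfall total via field slope → hail damage → rainfall total); pest pressure (to field size via pest pressure → soil nitrogen → soil pH → field size; to rainfall total via pest pressure → drainage quality → hail damage → rainfall total).
Every other variable lacks a causal path to at least one of field size and rainfall total.

3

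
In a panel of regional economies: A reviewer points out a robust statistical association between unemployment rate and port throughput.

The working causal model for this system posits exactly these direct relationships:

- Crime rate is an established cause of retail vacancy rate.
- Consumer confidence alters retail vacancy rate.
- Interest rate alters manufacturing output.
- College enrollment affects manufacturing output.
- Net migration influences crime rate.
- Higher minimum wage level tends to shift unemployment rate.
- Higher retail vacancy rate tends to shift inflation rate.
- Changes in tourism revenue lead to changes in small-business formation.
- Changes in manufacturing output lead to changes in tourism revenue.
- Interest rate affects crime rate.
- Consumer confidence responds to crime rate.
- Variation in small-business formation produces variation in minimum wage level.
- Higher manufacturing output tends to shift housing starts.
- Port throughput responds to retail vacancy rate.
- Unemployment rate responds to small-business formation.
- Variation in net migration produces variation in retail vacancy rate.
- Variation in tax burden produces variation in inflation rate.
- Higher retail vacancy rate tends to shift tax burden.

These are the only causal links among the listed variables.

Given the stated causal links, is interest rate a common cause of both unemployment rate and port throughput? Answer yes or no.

yes

Interest rate has a causal path to unemployment rate (interest rate → manufacturing output → tourism revenue → small-business formation → unemployment rate) and to port throughput (interest rate → crime rate → retail vacancy rate → port throughput), so it is a common cause of both — a confounder.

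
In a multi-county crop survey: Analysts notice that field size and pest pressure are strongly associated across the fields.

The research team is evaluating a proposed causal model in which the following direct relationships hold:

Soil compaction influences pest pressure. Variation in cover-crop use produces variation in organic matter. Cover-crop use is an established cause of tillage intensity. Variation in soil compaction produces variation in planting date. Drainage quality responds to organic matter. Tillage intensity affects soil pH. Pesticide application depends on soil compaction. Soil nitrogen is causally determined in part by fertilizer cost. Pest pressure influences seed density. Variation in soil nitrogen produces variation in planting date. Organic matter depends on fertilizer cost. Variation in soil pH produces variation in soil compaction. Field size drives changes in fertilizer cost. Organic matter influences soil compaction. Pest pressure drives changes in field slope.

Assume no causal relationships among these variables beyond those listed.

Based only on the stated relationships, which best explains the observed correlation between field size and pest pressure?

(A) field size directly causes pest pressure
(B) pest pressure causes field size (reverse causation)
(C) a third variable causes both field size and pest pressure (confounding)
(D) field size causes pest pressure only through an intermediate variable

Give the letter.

D

Field size reaches pest pressure through field size → fertilizer cost → organic matter → soil compaction → pest pressure — an indirect causal chain with no direct field size → pest pressure link. No variable causes both field size and pest pressure, so confounding is ruled out; the effect is mediated.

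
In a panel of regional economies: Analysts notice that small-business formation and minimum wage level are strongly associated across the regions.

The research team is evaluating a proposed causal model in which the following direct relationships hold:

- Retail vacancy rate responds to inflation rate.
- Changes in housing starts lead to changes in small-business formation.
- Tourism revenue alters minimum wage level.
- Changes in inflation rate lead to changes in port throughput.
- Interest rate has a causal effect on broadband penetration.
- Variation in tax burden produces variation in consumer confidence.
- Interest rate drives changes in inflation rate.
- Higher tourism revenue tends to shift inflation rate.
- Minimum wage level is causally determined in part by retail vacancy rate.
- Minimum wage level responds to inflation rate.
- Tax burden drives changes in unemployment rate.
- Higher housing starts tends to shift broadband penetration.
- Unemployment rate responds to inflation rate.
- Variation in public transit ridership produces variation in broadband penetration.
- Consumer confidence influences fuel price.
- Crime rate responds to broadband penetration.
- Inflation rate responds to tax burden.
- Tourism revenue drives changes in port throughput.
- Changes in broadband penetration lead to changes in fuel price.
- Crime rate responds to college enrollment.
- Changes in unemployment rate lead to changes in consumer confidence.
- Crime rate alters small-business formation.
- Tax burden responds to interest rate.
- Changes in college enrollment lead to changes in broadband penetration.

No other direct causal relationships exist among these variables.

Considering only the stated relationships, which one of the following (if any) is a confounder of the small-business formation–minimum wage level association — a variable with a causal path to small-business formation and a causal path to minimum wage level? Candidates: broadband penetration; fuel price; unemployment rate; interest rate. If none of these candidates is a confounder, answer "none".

interest rate

Interest rate causes small-business formation (interest rate → broadband penetration → crime rate → small-business formation) and also causes minimum wage level (interest rate → inflation rate → minimum wage level); it is a common cause of both.
Each of the other candidates lacks a causal path to at least one of small-business formation and minimum wage level, so they do not confound the relationship.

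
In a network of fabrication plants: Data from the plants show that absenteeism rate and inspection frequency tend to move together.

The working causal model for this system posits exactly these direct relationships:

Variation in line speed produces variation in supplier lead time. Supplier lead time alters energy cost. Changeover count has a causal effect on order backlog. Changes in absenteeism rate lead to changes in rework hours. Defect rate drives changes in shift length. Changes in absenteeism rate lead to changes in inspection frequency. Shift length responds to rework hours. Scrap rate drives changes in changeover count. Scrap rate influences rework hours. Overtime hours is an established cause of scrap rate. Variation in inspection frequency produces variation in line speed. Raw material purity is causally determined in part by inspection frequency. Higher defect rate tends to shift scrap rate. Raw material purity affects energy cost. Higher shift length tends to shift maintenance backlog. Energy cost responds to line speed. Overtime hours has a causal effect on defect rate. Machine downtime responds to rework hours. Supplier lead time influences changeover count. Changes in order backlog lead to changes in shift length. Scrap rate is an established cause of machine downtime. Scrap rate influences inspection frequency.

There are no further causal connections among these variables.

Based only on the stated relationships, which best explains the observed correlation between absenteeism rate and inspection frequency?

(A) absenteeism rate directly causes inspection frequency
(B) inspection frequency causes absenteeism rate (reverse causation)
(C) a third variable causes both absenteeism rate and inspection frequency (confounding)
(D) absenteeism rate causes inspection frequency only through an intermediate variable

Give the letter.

A

There is a stated direct causal link absenteeism rate → inspection frequency, and no variable causes both absenteeism rate and inspection frequency, so the correlation reflects direct causation.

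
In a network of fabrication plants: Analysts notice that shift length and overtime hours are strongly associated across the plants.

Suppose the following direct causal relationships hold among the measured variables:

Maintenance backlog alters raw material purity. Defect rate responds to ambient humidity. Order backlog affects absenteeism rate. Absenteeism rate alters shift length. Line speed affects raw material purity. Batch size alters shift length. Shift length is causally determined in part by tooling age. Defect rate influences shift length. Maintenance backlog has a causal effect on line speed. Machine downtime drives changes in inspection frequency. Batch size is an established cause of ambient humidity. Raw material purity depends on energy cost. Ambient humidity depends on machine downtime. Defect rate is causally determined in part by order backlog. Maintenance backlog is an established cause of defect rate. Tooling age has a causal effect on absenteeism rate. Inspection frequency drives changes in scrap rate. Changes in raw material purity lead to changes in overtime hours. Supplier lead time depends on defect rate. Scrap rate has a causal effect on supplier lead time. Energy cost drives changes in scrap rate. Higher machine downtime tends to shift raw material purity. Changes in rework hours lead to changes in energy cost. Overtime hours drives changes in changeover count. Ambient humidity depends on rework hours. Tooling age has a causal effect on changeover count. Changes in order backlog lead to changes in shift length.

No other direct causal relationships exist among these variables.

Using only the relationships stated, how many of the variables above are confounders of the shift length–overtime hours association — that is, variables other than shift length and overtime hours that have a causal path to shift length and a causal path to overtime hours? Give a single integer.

3

The common causes are: machine downtime (to shift length via machine downtime → ambient humidity → defect rate → shift length; to overtime hours via machine downtime → raw material purity → overtime hours); maintenance backlog (to shift length via maintenance backlog → defect rate → shift length; to overtime hours via maintenance backlog → raw material purity → overtime hours); rework hours (to shift length via rework hours → ambient humidity → defect rate → shift length; to overtime hours via rework hours → energy cost → raw material purity → overtime hours).
Every other variable lacks a causal path to at least one of shift length and overtime hours.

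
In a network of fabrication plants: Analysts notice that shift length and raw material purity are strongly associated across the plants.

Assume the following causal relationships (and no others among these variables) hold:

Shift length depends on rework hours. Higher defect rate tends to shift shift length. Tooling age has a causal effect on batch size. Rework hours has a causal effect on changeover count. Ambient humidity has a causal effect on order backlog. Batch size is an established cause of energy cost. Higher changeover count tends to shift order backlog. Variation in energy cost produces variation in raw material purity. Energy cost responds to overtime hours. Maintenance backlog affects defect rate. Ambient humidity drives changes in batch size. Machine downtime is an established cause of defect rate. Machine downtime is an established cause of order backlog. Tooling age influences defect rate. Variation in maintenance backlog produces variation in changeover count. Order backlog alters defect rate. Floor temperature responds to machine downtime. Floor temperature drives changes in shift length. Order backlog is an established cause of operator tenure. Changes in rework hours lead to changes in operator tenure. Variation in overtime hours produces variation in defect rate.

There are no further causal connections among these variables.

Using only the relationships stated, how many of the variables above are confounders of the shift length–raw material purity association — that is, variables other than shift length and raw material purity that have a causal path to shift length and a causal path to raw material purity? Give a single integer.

3

The common causes are: ambient humidity (to shift length via ambient humidity → order backlog → defect rate → shift length; to raw material purity via ambient humidity → batch size → energy cost → raw material purity); overtime hours (to shift length via overtime hours → defect rate → shift length; to raw material purity via overtime hours → energy cost → raw material purity); tooling age (to shift length via tooling age → defect rate → shift length; to raw material purity via tooling age → batch size → energy cost → raw material purity).
Every other variable lacks a causal path to at least one of shift length and raw material purity.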